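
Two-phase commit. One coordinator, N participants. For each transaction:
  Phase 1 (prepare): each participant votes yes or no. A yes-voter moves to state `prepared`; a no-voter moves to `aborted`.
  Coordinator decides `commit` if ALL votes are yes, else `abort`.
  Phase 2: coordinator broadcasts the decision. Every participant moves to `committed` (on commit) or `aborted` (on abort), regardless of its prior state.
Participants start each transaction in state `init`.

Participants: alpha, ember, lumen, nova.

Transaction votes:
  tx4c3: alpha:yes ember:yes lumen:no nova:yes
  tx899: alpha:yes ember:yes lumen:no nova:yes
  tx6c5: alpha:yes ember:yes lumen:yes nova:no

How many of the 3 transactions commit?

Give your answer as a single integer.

Answer: 0

Derivation:
tx4c3: no from lumen -> abort (commits=0)
tx899: no from lumen -> abort (commits=0)
tx6c5: no from nova -> abort (commits=0)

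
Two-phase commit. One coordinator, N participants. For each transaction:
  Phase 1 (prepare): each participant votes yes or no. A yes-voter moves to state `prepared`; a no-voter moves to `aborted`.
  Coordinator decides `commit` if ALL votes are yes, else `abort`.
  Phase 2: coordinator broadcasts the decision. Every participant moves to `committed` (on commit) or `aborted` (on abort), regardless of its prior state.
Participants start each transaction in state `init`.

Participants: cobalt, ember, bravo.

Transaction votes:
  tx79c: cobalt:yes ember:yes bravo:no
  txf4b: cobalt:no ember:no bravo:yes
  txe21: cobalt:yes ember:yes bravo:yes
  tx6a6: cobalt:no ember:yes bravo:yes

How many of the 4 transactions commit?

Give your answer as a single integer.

tx79c: no from bravo -> abort (commits=0)
txf4b: no from cobalt, ember -> abort (commits=0)
txe21: all yes -> commit (commits=1)
tx6a6: no from cobalt -> abort (commits=1)

Answer: 1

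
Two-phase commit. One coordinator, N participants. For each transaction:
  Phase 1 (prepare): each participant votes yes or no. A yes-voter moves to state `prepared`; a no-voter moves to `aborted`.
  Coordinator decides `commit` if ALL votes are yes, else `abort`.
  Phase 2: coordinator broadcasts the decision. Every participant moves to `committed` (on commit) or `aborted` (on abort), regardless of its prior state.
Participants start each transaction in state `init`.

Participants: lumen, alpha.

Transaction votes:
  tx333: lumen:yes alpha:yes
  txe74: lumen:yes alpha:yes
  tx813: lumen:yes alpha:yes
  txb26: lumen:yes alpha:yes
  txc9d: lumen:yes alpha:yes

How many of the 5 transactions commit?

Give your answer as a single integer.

tx333: all yes -> commit (commits=1)
txe74: all yes -> commit (commits=2)
tx813: all yes -> commit (commits=3)
txb26: all yes -> commit (commits=4)
txc9d: all yes -> commit (commits=5)

Answer: 5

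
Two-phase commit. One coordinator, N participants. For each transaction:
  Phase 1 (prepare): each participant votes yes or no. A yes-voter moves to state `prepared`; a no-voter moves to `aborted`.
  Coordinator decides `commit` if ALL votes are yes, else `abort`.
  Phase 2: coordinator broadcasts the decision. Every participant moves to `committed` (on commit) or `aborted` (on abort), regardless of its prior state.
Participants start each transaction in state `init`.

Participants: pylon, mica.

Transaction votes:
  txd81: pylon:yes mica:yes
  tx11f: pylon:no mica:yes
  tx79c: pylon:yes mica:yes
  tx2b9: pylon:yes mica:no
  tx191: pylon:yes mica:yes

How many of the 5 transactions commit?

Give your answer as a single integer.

txd81: all yes -> commit (commits=1)
tx11f: no from pylon -> abort (commits=1)
tx79c: all yes -> commit (commits=2)
tx2b9: no from mica -> abort (commits=2)
tx191: all yes -> commit (commits=3)

Answer: 3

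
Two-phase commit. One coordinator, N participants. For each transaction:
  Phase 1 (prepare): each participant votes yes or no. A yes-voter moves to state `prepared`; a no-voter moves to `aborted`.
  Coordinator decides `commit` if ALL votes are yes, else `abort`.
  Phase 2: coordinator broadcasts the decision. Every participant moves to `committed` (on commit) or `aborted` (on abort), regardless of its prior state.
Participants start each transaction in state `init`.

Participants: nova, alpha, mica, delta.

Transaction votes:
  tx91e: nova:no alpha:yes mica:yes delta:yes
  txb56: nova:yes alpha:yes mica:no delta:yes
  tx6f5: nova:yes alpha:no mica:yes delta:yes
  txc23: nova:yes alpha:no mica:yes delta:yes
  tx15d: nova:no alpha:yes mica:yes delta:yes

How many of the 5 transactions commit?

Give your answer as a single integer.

tx91e: no from nova -> abort (commits=0)
txb56: no from mica -> abort (commits=0)
tx6f5: no from alpha -> abort (commits=0)
txc23: no from alpha -> abort (commits=0)
tx15d: no from nova -> abort (commits=0)

Answer: 0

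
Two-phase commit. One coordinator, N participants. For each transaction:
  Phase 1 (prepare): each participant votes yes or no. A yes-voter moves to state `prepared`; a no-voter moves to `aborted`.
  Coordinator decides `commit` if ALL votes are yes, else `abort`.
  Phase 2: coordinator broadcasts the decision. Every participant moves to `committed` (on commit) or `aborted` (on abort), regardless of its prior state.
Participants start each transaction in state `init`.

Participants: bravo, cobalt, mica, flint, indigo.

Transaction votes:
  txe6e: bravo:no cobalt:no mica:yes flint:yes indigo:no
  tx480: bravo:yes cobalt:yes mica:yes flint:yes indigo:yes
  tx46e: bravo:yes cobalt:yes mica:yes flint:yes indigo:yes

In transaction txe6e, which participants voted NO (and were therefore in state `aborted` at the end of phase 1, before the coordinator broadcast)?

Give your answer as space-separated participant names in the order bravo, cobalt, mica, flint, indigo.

Answer: bravo cobalt indigo

Derivation:
Txn txe6e phase 1: bravo no -> aborted; cobalt no -> aborted; mica yes -> prepared; flint yes -> prepared; indigo no -> aborted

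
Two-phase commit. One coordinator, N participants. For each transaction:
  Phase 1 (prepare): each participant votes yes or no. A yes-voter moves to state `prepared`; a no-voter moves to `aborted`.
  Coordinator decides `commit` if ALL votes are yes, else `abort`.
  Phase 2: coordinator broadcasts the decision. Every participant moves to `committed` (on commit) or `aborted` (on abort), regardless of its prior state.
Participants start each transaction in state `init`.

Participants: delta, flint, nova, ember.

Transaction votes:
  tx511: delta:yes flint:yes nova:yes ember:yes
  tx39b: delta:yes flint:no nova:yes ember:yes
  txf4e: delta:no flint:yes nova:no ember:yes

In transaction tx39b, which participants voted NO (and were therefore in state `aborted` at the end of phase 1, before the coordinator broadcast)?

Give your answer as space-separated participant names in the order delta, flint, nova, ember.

Answer: flint

Derivation:
Txn tx39b phase 1: delta yes -> prepared; flint no -> aborted; nova yes -> prepared; ember yes -> prepared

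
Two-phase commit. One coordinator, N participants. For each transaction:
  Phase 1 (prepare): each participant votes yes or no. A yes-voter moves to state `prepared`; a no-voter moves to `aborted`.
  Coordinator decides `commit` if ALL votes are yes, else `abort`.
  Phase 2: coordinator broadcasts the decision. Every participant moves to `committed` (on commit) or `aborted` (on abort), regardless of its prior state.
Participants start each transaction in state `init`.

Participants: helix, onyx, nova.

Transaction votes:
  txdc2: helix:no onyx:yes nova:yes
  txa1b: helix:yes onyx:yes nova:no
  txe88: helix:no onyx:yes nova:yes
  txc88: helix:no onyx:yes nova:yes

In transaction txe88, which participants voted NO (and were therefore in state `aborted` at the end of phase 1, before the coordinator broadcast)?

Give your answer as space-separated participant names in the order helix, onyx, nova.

Txn txe88 phase 1: helix no -> aborted; onyx yes -> prepared; nova yes -> prepared

Answer: helix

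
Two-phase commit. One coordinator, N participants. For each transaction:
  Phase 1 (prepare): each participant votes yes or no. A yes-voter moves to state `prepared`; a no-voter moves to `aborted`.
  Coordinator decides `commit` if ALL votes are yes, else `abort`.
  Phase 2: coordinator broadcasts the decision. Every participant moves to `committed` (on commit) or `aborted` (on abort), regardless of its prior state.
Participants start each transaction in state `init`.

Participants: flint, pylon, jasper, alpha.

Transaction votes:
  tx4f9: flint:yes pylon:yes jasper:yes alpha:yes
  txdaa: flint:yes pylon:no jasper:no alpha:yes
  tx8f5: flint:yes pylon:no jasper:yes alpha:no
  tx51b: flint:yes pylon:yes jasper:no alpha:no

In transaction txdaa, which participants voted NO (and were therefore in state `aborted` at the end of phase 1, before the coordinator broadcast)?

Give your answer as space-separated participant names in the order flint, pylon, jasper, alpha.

Answer: pylon jasper

Derivation:
Txn txdaa phase 1: flint yes -> prepared; pylon no -> aborted; jasper no -> aborted; alpha yes -> prepared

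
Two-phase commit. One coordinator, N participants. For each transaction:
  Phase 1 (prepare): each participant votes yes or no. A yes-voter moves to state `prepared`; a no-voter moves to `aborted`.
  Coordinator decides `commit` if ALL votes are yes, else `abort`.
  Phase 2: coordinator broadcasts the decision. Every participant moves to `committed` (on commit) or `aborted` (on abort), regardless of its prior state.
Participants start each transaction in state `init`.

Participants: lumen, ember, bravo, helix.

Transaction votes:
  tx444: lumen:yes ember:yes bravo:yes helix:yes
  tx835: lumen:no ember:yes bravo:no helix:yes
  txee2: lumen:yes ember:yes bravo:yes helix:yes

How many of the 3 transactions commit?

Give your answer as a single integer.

tx444: all yes -> commit (commits=1)
tx835: no from lumen, bravo -> abort (commits=1)
txee2: all yes -> commit (commits=2)

Answer: 2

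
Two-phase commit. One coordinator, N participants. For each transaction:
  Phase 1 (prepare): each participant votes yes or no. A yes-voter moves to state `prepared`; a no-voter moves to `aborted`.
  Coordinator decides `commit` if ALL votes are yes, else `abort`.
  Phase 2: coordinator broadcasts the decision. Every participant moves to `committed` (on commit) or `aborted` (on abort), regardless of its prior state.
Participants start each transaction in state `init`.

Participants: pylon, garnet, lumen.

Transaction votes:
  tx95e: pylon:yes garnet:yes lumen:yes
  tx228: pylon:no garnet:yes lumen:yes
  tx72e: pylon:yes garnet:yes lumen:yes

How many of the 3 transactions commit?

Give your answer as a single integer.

Answer: 2

Derivation:
tx95e: all yes -> commit (commits=1)
tx228: no from pylon -> abort (commits=1)
tx72e: all yes -> commit (commits=2)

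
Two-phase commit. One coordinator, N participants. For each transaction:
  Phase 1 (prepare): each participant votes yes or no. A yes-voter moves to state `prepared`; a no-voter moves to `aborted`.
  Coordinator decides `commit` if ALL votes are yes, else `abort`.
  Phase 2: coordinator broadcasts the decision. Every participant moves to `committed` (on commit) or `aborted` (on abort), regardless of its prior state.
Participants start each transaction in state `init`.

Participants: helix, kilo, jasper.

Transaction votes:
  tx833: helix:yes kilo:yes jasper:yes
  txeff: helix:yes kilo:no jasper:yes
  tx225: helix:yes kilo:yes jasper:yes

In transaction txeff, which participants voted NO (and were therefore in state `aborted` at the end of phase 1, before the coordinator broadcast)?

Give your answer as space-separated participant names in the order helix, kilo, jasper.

Answer: kilo

Derivation:
Txn txeff phase 1: helix yes -> prepared; kilo no -> aborted; jasper yes -> prepared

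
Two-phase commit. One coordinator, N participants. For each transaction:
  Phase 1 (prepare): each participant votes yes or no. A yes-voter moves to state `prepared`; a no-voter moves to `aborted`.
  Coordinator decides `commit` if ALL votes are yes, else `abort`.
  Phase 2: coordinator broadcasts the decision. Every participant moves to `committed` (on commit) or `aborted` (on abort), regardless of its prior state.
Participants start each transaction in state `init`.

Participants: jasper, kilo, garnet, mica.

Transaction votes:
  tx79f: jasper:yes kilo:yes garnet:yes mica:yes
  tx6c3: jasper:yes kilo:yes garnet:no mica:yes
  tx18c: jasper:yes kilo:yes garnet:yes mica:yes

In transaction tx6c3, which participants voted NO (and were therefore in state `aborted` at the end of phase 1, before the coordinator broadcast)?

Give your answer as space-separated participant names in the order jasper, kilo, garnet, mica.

Answer: garnet

Derivation:
Txn tx6c3 phase 1: jasper yes -> prepared; kilo yes -> prepared; garnet no -> aborted; mica yes -> prepared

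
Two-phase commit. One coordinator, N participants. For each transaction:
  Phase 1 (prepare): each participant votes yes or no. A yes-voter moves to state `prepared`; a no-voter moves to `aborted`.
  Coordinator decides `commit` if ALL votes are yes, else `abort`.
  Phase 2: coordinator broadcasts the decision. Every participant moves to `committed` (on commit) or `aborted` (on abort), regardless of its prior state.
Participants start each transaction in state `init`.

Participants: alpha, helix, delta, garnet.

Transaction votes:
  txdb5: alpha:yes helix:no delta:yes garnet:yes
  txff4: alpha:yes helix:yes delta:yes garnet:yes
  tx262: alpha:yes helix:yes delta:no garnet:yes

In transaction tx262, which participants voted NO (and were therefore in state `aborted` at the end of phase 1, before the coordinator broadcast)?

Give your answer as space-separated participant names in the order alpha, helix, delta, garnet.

Txn tx262 phase 1: alpha yes -> prepared; helix yes -> prepared; delta no -> aborted; garnet yes -> prepared

Answer: delta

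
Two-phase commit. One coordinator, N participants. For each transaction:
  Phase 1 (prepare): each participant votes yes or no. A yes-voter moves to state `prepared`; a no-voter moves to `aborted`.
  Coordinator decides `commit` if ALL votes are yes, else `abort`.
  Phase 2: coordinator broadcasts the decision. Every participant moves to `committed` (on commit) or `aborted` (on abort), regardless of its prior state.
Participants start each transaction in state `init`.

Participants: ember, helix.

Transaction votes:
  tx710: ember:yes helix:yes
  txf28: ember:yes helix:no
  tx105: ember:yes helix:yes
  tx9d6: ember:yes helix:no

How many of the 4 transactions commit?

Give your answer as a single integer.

Answer: 2

Derivation:
tx710: all yes -> commit (commits=1)
txf28: no from helix -> abort (commits=1)
tx105: all yes -> commit (commits=2)
tx9d6: no from helix -> abort (commits=2)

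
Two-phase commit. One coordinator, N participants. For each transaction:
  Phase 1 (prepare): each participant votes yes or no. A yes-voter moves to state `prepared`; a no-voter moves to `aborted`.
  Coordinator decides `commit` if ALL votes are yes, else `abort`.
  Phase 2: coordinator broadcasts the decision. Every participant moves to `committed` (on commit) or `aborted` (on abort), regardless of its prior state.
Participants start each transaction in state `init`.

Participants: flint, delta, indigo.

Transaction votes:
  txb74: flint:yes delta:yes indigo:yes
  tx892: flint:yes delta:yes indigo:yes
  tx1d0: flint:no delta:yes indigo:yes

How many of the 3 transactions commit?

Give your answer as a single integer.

txb74: all yes -> commit (commits=1)
tx892: all yes -> commit (commits=2)
tx1d0: no from flint -> abort (commits=2)

Answer: 2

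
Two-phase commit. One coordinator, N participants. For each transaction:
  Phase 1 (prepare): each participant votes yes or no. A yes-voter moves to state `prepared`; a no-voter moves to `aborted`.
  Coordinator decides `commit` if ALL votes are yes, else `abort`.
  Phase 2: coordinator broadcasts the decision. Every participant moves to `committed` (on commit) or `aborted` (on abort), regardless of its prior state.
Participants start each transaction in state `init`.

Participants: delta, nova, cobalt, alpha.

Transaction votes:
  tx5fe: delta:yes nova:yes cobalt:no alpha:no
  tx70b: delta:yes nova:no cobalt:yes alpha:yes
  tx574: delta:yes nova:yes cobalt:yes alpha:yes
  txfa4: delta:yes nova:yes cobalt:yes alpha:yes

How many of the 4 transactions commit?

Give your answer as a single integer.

Answer: 2

Derivation:
tx5fe: no from cobalt, alpha -> abort (commits=0)
tx70b: no from nova -> abort (commits=0)
tx574: all yes -> commit (commits=1)
txfa4: all yes -> commit (commits=2)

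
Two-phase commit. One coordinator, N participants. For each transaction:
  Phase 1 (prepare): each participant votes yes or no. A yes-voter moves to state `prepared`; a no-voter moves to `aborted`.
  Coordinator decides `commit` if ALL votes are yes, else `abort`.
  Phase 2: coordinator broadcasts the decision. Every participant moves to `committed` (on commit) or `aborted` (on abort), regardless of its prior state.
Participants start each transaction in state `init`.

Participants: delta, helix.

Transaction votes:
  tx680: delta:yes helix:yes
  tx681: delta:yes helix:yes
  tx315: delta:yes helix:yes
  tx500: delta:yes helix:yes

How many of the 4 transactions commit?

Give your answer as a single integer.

tx680: all yes -> commit (commits=1)
tx681: all yes -> commit (commits=2)
tx315: all yes -> commit (commits=3)
tx500: all yes -> commit (commits=4)

Answer: 4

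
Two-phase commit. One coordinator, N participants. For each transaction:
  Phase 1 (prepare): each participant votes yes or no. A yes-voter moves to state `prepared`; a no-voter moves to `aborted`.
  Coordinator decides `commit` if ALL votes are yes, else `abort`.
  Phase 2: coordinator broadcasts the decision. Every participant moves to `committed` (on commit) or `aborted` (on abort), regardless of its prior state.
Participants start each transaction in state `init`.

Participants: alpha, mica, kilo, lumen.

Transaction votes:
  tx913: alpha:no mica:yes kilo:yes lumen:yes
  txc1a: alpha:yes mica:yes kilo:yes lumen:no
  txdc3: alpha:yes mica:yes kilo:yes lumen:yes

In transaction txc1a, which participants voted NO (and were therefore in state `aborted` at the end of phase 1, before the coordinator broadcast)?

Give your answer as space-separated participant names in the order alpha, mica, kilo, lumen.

Answer: lumen

Derivation:
Txn txc1a phase 1: alpha yes -> prepared; mica yes -> prepared; kilo yes -> prepared; lumen no -> aborted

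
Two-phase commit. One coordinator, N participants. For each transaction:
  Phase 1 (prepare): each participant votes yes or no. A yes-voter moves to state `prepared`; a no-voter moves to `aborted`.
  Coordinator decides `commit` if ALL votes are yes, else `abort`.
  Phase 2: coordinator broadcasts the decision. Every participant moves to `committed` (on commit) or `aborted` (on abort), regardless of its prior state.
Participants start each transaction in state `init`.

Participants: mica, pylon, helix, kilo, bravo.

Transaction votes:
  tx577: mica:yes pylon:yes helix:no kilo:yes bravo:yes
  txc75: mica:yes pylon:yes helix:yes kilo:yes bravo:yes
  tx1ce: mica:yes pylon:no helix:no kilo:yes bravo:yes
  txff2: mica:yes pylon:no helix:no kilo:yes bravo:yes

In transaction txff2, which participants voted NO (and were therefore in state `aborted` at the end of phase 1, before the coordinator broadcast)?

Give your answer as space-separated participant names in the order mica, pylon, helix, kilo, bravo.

Txn txff2 phase 1: mica yes -> prepared; pylon no -> aborted; helix no -> aborted; kilo yes -> prepared; bravo yes -> prepared

Answer: pylon helix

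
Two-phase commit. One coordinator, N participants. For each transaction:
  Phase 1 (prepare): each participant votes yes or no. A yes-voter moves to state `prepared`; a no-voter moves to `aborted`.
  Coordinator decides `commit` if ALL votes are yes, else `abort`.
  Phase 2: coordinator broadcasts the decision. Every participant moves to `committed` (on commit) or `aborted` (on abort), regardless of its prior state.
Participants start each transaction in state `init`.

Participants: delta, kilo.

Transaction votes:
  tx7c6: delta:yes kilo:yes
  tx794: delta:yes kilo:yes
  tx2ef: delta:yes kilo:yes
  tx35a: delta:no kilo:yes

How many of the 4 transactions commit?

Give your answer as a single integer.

tx7c6: all yes -> commit (commits=1)
tx794: all yes -> commit (commits=2)
tx2ef: all yes -> commit (commits=3)
tx35a: no from delta -> abort (commits=3)

Answer: 3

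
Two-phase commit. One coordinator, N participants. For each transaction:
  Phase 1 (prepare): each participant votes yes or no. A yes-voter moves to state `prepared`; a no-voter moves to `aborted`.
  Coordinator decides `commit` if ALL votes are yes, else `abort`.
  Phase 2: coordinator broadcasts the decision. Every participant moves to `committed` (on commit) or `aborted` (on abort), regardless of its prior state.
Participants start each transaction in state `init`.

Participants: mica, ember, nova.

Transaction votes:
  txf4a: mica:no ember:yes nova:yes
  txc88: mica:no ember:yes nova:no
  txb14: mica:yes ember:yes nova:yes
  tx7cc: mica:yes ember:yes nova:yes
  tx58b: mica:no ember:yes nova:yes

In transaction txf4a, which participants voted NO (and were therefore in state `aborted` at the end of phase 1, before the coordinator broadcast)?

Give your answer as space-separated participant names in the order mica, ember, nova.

Txn txf4a phase 1: mica no -> aborted; ember yes -> prepared; nova yes -> prepared

Answer: mica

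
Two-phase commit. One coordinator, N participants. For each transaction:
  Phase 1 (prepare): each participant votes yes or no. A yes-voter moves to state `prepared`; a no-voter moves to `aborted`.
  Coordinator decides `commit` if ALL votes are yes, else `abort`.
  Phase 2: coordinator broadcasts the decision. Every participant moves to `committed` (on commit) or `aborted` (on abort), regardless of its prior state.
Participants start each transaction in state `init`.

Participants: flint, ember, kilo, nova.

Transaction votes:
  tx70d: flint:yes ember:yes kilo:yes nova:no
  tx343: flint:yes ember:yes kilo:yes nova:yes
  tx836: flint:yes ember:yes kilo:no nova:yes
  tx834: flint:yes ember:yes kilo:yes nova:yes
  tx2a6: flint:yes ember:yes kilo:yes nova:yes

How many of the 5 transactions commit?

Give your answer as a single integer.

tx70d: no from nova -> abort (commits=0)
tx343: all yes -> commit (commits=1)
tx836: no from kilo -> abort (commits=1)
tx834: all yes -> commit (commits=2)
tx2a6: all yes -> commit (commits=3)

Answer: 3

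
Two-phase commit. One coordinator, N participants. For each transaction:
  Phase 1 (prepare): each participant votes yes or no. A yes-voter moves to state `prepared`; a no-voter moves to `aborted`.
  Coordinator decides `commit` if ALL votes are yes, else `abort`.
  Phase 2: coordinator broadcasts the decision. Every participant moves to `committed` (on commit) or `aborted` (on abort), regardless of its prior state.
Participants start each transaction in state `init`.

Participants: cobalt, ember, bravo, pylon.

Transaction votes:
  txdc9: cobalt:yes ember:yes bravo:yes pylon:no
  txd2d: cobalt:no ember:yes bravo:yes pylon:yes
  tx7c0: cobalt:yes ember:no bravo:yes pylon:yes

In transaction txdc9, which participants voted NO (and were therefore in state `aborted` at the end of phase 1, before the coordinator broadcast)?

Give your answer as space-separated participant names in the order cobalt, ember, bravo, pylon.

Txn txdc9 phase 1: cobalt yes -> prepared; ember yes -> prepared; bravo yes -> prepared; pylon no -> aborted

Answer: pylon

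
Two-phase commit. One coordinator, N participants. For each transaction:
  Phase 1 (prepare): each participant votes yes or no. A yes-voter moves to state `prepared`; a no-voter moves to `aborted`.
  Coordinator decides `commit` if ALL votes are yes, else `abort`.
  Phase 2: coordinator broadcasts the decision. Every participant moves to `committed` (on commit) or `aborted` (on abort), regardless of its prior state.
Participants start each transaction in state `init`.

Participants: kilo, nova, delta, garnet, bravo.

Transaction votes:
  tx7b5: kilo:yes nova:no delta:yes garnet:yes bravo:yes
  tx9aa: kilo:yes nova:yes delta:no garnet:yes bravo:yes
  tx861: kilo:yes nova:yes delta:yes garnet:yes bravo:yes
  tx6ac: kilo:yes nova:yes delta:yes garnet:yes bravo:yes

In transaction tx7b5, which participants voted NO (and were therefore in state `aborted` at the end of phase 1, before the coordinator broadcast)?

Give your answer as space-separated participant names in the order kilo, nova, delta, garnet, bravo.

Txn tx7b5 phase 1: kilo yes -> prepared; nova no -> aborted; delta yes -> prepared; garnet yes -> prepared; bravo yes -> prepared

Answer: nova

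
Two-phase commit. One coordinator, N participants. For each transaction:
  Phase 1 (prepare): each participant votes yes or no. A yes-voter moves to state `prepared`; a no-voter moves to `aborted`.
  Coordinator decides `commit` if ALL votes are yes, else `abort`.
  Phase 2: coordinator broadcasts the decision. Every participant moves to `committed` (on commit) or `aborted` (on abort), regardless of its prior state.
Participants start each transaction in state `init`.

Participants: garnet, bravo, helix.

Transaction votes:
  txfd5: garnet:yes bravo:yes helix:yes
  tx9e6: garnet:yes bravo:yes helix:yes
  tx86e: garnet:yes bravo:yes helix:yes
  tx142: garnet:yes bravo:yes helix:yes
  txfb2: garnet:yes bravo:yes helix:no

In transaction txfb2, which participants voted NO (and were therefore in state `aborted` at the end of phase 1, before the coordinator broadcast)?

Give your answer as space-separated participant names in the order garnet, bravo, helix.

Txn txfb2 phase 1: garnet yes -> prepared; bravo yes -> prepared; helix no -> aborted

Answer: helix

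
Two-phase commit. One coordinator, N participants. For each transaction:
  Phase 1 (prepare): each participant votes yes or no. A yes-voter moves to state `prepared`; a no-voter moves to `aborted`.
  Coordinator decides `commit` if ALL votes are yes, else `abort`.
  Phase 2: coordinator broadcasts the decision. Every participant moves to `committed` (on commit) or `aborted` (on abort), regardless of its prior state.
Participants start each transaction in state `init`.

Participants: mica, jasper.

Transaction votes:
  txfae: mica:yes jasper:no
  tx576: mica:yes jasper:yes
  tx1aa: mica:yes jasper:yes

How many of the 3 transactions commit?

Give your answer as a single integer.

txfae: no from jasper -> abort (commits=0)
tx576: all yes -> commit (commits=1)
tx1aa: all yes -> commit (commits=2)

Answer: 2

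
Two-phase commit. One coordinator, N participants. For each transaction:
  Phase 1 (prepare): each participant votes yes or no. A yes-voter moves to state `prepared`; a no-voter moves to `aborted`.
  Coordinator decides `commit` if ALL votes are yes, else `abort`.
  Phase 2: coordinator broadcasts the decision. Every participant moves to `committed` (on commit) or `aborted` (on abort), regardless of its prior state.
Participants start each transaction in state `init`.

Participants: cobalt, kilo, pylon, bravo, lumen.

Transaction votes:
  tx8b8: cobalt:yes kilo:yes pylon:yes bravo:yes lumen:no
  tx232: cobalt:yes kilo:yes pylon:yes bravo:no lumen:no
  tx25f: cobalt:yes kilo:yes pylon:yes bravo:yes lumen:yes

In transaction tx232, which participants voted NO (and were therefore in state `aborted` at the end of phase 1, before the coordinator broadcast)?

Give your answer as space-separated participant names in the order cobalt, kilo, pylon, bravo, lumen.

Txn tx232 phase 1: cobalt yes -> prepared; kilo yes -> prepared; pylon yes -> prepared; bravo no -> aborted; lumen no -> aborted

Answer: bravo lumen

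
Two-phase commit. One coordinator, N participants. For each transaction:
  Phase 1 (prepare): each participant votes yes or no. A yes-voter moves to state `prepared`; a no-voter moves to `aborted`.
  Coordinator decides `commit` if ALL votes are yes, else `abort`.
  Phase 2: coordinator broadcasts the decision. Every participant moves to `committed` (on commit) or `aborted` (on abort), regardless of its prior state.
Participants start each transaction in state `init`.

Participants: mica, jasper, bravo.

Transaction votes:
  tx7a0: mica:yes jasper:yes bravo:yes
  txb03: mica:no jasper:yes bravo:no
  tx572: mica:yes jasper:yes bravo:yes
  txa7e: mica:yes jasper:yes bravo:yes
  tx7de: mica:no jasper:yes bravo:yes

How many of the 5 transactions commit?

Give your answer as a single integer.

Answer: 3

Derivation:
tx7a0: all yes -> commit (commits=1)
txb03: no from mica, bravo -> abort (commits=1)
tx572: all yes -> commit (commits=2)
txa7e: all yes -> commit (commits=3)
tx7de: no from mica -> abort (commits=3)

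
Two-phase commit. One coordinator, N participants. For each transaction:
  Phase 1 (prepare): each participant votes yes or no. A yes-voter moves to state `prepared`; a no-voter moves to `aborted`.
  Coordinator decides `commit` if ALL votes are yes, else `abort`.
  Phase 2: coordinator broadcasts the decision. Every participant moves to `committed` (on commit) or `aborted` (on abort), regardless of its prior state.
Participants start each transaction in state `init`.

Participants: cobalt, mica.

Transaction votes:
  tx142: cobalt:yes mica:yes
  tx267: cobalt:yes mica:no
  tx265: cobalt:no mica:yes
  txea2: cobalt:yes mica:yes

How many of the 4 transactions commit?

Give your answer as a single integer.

tx142: all yes -> commit (commits=1)
tx267: no from mica -> abort (commits=1)
tx265: no from cobalt -> abort (commits=1)
txea2: all yes -> commit (commits=2)

Answer: 2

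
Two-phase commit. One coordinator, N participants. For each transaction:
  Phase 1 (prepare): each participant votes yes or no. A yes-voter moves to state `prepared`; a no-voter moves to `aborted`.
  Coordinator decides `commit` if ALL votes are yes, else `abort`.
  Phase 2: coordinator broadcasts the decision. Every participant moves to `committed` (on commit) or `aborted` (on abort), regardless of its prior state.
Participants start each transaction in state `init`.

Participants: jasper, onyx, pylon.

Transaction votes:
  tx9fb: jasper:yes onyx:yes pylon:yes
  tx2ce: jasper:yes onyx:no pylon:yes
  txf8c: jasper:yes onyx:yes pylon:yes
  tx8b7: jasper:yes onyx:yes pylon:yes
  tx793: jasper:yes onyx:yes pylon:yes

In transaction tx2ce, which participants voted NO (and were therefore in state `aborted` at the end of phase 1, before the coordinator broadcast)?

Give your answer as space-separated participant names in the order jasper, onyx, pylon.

Answer: onyx

Derivation:
Txn tx2ce phase 1: jasper yes -> prepared; onyx no -> aborted; pylon yes -> prepared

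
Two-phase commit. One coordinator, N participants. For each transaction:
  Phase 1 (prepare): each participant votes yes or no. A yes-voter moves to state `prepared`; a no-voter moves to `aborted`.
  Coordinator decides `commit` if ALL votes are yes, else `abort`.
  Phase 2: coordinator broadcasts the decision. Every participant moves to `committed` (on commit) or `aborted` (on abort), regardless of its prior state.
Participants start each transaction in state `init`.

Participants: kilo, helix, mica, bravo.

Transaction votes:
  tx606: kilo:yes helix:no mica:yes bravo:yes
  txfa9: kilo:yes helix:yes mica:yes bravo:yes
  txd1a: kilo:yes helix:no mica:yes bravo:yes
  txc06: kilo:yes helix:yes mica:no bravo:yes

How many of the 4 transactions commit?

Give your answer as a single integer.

tx606: no from helix -> abort (commits=0)
txfa9: all yes -> commit (commits=1)
txd1a: no from helix -> abort (commits=1)
txc06: no from mica -> abort (commits=1)

Answer: 1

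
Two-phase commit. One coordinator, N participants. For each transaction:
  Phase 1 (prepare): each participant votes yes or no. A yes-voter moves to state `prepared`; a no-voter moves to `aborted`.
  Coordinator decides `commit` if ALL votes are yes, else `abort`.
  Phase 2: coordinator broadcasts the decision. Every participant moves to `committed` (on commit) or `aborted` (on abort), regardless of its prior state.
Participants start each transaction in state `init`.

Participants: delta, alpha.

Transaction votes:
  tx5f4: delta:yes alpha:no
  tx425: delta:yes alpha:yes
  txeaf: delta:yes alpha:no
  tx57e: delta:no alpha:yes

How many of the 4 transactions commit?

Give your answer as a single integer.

Answer: 1

Derivation:
tx5f4: no from alpha -> abort (commits=0)
tx425: all yes -> commit (commits=1)
txeaf: no from alpha -> abort (commits=1)
tx57e: no from delta -> abort (commits=1)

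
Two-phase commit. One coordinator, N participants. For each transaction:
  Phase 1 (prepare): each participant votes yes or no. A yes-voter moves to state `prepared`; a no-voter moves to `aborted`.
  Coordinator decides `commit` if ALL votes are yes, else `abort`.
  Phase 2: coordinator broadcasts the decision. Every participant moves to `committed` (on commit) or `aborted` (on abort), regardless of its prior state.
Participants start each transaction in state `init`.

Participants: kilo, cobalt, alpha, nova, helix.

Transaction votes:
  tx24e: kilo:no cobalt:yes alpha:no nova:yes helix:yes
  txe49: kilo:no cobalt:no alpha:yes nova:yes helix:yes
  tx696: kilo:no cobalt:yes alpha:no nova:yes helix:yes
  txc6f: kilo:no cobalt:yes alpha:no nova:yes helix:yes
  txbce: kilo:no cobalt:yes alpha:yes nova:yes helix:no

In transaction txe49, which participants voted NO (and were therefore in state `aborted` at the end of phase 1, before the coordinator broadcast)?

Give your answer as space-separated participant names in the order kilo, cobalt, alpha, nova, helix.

Txn txe49 phase 1: kilo no -> aborted; cobalt no -> aborted; alpha yes -> prepared; nova yes -> prepared; helix yes -> prepared

Answer: kilo cobalt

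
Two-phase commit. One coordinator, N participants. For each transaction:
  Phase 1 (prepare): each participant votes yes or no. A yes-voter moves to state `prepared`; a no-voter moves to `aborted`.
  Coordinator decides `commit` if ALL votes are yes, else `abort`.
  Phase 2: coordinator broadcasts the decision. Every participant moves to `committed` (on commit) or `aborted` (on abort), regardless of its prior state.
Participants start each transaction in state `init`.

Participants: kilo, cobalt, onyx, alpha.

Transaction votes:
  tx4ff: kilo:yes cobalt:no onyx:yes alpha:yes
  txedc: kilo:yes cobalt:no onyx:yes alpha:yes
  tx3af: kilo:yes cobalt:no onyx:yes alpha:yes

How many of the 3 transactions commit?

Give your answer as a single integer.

Answer: 0

Derivation:
tx4ff: no from cobalt -> abort (commits=0)
txedc: no from cobalt -> abort (commits=0)
tx3af: no from cobalt -> abort (commits=0)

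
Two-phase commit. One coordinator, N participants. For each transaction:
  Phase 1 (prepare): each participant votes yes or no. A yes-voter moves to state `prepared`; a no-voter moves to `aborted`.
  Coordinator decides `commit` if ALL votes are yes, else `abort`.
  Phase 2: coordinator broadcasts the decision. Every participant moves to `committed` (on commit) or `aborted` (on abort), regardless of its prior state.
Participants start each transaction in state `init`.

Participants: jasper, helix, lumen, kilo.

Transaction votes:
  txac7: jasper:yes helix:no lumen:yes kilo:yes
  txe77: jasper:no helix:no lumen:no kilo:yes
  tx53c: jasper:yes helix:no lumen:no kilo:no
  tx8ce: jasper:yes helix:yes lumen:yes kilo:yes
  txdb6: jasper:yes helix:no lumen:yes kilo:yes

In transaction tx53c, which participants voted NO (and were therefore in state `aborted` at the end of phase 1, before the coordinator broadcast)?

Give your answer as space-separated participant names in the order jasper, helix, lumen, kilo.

Answer: helix lumen kilo

Derivation:
Txn tx53c phase 1: jasper yes -> prepared; helix no -> aborted; lumen no -> aborted; kilo no -> aborted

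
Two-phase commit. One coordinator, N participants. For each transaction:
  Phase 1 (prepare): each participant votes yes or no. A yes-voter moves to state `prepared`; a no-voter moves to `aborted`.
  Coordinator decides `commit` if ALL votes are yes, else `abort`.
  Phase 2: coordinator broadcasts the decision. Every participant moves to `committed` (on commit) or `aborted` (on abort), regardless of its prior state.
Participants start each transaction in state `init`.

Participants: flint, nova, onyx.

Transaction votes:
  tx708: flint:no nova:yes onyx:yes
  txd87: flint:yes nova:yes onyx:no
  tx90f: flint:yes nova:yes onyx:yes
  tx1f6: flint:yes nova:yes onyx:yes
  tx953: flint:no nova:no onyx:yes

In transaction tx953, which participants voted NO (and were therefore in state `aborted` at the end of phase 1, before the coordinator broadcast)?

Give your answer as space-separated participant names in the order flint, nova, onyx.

Answer: flint nova

Derivation:
Txn tx953 phase 1: flint no -> aborted; nova no -> aborted; onyx yes -> prepared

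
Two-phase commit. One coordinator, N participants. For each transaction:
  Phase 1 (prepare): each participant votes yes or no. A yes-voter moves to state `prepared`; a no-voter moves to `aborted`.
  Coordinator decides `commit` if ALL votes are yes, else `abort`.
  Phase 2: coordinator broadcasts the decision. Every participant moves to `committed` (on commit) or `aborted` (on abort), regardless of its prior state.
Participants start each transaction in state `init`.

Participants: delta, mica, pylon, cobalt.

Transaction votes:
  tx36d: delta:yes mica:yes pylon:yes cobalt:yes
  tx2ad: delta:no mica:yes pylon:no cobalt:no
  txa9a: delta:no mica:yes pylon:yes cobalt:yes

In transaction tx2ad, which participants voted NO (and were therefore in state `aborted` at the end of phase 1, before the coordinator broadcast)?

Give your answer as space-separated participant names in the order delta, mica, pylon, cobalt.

Txn tx2ad phase 1: delta no -> aborted; mica yes -> prepared; pylon no -> aborted; cobalt no -> aborted

Answer: delta pylon cobalt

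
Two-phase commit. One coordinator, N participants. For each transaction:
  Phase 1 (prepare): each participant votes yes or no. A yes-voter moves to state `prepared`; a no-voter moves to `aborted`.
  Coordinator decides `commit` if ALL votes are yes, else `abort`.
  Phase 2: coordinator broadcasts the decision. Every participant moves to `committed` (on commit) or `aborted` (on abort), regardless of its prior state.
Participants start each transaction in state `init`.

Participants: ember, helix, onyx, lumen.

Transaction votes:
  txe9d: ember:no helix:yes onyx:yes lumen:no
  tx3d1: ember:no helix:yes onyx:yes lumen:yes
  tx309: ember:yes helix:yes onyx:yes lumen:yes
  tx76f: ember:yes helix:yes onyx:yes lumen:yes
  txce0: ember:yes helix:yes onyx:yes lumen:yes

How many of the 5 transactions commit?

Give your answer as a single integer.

txe9d: no from ember, lumen -> abort (commits=0)
tx3d1: no from ember -> abort (commits=0)
tx309: all yes -> commit (commits=1)
tx76f: all yes -> commit (commits=2)
txce0: all yes -> commit (commits=3)

Answer: 3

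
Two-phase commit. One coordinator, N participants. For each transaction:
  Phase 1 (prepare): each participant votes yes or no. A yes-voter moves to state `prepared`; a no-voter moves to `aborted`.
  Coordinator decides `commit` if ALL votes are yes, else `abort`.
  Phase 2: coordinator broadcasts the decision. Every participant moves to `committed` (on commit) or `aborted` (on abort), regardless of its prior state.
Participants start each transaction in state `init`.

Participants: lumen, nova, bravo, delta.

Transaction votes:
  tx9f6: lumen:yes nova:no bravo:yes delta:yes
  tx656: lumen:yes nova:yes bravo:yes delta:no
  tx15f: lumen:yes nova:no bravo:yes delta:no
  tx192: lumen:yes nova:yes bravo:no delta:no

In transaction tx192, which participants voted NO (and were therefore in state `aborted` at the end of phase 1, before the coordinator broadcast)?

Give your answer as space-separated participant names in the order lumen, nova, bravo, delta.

Answer: bravo delta

Derivation:
Txn tx192 phase 1: lumen yes -> prepared; nova yes -> prepared; bravo no -> aborted; delta no -> aborted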